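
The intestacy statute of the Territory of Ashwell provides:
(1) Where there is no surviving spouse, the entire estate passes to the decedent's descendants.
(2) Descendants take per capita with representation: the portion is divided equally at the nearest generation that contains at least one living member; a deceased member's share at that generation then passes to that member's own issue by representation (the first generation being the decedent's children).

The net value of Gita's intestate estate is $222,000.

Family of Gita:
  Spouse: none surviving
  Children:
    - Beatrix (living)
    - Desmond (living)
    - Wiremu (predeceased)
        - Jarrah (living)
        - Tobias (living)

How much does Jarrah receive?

The entire $222,000 passes to the descendants.
That amount ($222,000) is divided into 3 shares of $74,000: Beatrix and Desmond each take $74,000; Wiremu's $74,000 share passes to Wiremu's issue.
Wiremu's share ($74,000) is divided into 2 shares of $37,000: Jarrah and Tobias each take $37,000.

Jarrah receives $37,000.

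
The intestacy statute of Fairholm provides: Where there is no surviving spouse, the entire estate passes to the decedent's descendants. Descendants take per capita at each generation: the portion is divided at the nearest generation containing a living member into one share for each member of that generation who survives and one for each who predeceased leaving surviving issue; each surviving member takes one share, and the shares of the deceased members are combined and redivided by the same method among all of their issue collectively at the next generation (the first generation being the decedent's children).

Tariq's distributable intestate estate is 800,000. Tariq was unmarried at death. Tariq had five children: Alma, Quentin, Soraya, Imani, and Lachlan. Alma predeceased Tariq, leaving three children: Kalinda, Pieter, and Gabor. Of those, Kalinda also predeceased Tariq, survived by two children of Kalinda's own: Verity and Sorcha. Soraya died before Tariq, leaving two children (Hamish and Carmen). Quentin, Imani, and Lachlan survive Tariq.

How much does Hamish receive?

Hamish receives 64,000.

The entire 800,000 passes to the descendants.
That amount (800,000) is divided at the children's generation into 5 shares of 160,000. Quentin, Imani, and Lachlan each take 160,000. The 2 shares of the deceased (Alma and Soraya) are combined into a pool of 320,000.
That pool (320,000) is divided at the grandchildren's generation into 5 shares of 64,000. Pieter, Gabor, Hamish, and Carmen each take 64,000. The remaining share for the deceased Kalinda (64,000) is carried to the next generation.
That pool (64,000) is divided at the great-grandchildren's generation equally among Verity and Sorcha: 32,000 each.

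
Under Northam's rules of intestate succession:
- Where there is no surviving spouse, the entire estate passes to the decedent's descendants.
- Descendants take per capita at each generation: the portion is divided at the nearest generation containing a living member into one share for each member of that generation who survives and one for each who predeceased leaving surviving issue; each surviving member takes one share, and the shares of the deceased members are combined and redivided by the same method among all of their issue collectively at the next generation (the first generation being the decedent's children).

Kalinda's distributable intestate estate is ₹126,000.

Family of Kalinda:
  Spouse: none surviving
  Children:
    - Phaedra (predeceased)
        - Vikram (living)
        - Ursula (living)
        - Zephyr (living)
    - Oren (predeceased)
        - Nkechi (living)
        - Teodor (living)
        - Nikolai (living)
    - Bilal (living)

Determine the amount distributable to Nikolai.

The entire ₹126,000 passes to the descendants.
That amount (₹126,000) is divided at the children's generation into 3 shares of ₹42,000. Bilal takes ₹42,000. The 2 shares of the deceased (Phaedra and Oren) are combined into a pool of ₹84,000.
That pool (₹84,000) is divided at the grandchildren's generation equally among Vikram, Ursula, Zephyr, Nkechi, Teodor, and Nikolai: ₹14,000 each.

Nikolai receives ₹14,000.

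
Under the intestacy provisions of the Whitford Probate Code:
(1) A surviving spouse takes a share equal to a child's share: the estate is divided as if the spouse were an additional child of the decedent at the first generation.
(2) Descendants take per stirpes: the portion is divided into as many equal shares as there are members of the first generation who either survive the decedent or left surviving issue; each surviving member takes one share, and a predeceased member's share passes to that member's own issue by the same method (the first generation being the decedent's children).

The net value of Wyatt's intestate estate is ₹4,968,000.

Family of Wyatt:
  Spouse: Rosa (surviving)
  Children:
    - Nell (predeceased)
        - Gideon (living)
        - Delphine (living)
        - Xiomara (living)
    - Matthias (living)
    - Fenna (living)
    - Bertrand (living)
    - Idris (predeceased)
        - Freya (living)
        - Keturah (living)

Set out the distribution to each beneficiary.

Rosa: ₹828,000; Gideon: ₹276,000; Delphine: ₹276,000; Xiomara: ₹276,000; Matthias: ₹828,000; Fenna: ₹828,000; Bertrand: ₹828,000; Freya: ₹414,000; Keturah: ₹414,000

The spouse counts as an additional share at the children's level, so there are 6 primary shares of ₹828,000. Rosa takes one such share (₹828,000).
The children's combined portion (₹4,140,000) is divided into 5 shares of ₹828,000: Matthias, Fenna, and Bertrand each take ₹828,000; Nell's ₹828,000 share passes to Nell's issue; Idris's ₹828,000 share passes to Idris's issue.
Nell's share (₹828,000) is divided into 3 shares of ₹276,000: Gideon, Delphine, and Xiomara each take ₹276,000.
Idris's share (₹828,000) is divided into 2 shares of ₹414,000: Freya and Keturah each take ₹414,000.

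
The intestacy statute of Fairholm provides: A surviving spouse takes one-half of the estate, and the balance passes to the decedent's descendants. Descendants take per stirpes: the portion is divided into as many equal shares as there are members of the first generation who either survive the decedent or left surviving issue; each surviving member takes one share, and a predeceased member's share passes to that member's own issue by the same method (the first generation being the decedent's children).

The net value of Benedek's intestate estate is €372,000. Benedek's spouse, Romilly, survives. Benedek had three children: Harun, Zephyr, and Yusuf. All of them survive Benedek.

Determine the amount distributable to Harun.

Harun receives €62,000.

Romilly takes one-half of €372,000 = €186,000. The remaining €186,000 passes to the descendants.
The descendants' portion (€186,000) is divided into 3 shares of €62,000: Harun, Zephyr, and Yusuf each take €62,000.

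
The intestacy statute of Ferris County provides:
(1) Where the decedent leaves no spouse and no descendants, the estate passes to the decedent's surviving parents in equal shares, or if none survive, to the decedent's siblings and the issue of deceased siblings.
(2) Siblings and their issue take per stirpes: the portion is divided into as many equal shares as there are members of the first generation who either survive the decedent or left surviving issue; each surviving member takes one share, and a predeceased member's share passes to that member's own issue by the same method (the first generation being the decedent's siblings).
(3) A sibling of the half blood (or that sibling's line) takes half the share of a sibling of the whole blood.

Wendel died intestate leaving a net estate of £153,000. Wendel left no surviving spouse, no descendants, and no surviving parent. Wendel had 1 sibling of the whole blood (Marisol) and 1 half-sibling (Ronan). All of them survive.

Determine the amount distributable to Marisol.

Marisol receives £102,000.

The entire £153,000 passes to the siblings and their issue.
Counting each half-blood sibling's line as half a unit, there are 3/2 units in £153,000, so one unit is £102,000. Whole-blood lines (Marisol) take £102,000 each; half-blood lines (Ronan) take £51,000 each.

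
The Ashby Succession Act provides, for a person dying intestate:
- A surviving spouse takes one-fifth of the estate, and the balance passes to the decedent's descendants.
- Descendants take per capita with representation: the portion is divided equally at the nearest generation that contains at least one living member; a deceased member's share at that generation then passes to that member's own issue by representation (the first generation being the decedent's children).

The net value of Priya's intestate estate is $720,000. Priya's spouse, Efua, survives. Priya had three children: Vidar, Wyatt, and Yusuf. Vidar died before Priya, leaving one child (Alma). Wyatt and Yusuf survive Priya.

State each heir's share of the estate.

Efua takes one-fifth of $720,000 = $144,000. The remaining $576,000 passes to the descendants.
The descendants' portion ($576,000) is divided into 3 shares of $192,000: Wyatt and Yusuf each take $192,000; Vidar's $192,000 share passes to Vidar's issue.
Vidar's share ($192,000) passes entirely to Alma.

Efua: $144,000; Alma: $192,000; Wyatt: $192,000; Yusuf: $192,000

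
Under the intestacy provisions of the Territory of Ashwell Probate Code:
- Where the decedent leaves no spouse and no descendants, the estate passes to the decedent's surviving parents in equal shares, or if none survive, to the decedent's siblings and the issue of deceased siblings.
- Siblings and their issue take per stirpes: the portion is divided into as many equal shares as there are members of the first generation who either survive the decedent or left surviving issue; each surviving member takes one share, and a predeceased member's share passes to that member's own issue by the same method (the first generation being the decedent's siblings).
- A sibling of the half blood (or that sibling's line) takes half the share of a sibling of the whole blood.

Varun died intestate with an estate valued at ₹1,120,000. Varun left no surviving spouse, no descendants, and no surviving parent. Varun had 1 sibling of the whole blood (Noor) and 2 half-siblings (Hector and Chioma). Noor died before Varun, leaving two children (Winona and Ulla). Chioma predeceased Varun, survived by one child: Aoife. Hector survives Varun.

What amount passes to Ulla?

Ulla receives ₹280,000.

The entire ₹1,120,000 passes to the siblings and their issue.
Counting each half-blood sibling's line as half a unit, there are 2 units in ₹1,120,000, so one unit is ₹560,000. Whole-blood lines (Noor) take ₹560,000 each; half-blood lines (Hector and Chioma) take ₹280,000 each.
Noor's share (₹560,000) is divided into 2 shares of ₹280,000: Winona and Ulla each take ₹280,000.
Chioma's share (₹280,000) passes entirely to Aoife.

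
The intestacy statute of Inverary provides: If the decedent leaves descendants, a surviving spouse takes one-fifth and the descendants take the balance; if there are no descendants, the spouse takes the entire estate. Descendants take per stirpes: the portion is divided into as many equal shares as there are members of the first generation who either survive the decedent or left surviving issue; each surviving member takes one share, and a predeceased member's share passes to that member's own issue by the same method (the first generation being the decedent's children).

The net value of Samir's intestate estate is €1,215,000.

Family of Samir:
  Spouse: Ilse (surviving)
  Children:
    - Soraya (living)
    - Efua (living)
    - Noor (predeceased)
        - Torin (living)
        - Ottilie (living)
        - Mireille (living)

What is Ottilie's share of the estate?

Ottilie receives €108,000.

Ilse takes one-fifth of €1,215,000 = €243,000. The remaining €972,000 passes to the descendants.
The descendants' portion (€972,000) is divided into 3 shares of €324,000: Soraya and Efua each take €324,000; Noor's €324,000 share passes to Noor's issue.
Noor's share (€324,000) is divided into 3 shares of €108,000: Torin, Ottilie, and Mireille each take €108,000.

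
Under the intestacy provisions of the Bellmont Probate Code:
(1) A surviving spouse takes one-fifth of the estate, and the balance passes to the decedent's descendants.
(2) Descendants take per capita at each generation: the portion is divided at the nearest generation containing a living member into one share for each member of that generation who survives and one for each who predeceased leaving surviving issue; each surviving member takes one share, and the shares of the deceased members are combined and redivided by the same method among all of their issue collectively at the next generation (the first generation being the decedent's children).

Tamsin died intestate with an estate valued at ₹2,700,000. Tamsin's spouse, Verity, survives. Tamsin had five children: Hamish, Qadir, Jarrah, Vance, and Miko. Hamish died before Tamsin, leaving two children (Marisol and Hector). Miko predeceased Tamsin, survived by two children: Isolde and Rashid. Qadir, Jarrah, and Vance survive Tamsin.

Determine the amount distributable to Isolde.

Isolde receives ₹216,000.

Verity takes one-fifth of ₹2,700,000 = ₹540,000. The remaining ₹2,160,000 passes to the descendants.
The descendants' portion (₹2,160,000) is divided at the children's generation into 5 shares of ₹432,000. Qadir, Jarrah, and Vance each take ₹432,000. The 2 shares of the deceased (Hamish and Miko) are combined into a pool of ₹864,000.
That pool (₹864,000) is divided at the grandchildren's generation equally among Marisol, Hector, Isolde, and Rashid: ₹216,000 each.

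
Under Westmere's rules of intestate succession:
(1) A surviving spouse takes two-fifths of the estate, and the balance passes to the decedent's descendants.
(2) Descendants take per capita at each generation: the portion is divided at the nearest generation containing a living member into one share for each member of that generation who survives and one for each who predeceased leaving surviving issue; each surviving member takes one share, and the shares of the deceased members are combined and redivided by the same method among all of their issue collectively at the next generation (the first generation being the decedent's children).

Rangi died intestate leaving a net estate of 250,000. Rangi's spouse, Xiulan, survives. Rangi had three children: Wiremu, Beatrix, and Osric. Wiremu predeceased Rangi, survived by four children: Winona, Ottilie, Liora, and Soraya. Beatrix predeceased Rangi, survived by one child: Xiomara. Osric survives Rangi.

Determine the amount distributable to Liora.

Liora receives 20,000.

Xiulan takes two-fifths of 250,000 = 100,000. The remaining 150,000 passes to the descendants.
The descendants' portion (150,000) is divided at the children's generation into 3 shares of 50,000. Osric takes 50,000. The 2 shares of the deceased (Wiremu and Beatrix) are combined into a pool of 100,000.
That pool (100,000) is divided at the grandchildren's generation equally among Winona, Ottilie, Liora, Soraya, and Xiomara: 20,000 each.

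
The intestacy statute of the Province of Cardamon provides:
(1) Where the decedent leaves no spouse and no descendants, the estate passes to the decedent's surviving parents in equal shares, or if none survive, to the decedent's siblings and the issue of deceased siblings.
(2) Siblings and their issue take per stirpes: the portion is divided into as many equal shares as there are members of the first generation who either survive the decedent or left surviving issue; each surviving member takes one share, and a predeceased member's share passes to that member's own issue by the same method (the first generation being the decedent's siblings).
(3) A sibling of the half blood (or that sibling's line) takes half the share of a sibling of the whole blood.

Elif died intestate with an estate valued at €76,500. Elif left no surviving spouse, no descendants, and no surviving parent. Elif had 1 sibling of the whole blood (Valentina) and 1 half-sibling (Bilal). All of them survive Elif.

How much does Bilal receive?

Bilal receives €25,500.

The entire €76,500 passes to the siblings and their issue.
Counting each half-blood sibling's line as half a unit, there are 3/2 units in €76,500, so one unit is €51,000. Whole-blood lines (Valentina) take €51,000 each; half-blood lines (Bilal) take €25,500 each.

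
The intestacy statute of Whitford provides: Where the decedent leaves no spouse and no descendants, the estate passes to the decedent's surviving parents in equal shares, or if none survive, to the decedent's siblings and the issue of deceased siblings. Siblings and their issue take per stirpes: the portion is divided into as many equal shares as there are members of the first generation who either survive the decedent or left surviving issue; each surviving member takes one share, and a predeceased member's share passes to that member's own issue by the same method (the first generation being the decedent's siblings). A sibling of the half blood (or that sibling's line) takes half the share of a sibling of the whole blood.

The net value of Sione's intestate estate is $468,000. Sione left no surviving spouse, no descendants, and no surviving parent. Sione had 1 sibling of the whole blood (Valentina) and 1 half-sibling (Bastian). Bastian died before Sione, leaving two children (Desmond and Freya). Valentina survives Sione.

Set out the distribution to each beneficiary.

The entire $468,000 passes to the siblings and their issue.
Counting each half-blood sibling's line as half a unit, there are 3/2 units in $468,000, so one unit is $312,000. Whole-blood lines (Valentina) take $312,000 each; half-blood lines (Bastian) take $156,000 each.
Bastian's share ($156,000) is divided into 2 shares of $78,000: Desmond and Freya each take $78,000.

Desmond: $78,000; Freya: $78,000; Valentina: $312,000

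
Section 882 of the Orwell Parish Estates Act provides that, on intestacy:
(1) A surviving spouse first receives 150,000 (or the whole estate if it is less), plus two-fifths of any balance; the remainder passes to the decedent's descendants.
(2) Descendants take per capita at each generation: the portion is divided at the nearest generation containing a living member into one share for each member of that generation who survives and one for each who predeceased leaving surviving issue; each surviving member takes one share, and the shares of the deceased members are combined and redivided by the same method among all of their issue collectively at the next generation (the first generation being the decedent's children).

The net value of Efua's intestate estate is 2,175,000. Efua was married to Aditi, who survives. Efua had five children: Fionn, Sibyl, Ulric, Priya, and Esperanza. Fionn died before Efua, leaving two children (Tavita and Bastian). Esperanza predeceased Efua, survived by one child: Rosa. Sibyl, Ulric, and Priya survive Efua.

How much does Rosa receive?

Aditi first takes 150,000, leaving a balance of 2,025,000. Aditi then takes two-fifths of the balance (810,000), for a total of 960,000. The remaining 1,215,000 passes to the descendants.
The descendants' portion (1,215,000) is divided at the children's generation into 5 shares of 243,000. Sibyl, Ulric, and Priya each take 243,000. The 2 shares of the deceased (Fionn and Esperanza) are combined into a pool of 486,000.
That pool (486,000) is divided at the grandchildren's generation equally among Tavita, Bastian, and Rosa: 162,000 each.

Rosa receives 162,000.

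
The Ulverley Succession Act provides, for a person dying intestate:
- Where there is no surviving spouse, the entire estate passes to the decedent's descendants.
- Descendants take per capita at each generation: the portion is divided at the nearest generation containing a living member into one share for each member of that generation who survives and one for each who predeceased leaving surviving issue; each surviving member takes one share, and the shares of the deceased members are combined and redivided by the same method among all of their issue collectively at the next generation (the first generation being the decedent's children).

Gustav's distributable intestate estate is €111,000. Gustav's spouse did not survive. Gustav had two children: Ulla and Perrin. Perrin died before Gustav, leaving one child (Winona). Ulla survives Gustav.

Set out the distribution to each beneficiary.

Ulla: €55,500; Winona: €55,500

The entire €111,000 passes to the descendants.
That amount (€111,000) is divided at the children's generation into 2 shares of €55,500. Ulla takes €55,500. The remaining share for the deceased Perrin (€55,500) is carried to the next generation.
That pool (€55,500) passes entirely to Winona, the sole taker at the grandchildren's generation.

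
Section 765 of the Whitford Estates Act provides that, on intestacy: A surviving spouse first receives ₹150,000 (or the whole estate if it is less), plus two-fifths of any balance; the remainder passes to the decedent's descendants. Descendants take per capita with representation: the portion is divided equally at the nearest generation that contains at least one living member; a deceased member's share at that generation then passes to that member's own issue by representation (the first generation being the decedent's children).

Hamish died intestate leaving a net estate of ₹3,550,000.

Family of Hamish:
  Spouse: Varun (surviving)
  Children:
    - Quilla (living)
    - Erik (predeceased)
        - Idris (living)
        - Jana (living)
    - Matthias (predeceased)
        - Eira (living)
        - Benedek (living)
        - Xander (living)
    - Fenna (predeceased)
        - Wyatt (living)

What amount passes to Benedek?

Varun first takes ₹150,000, leaving a balance of ₹3,400,000. Varun then takes two-fifths of the balance (₹1,360,000), for a total of ₹1,510,000. The remaining ₹2,040,000 passes to the descendants.
The descendants' portion (₹2,040,000) is divided into 4 shares of ₹510,000: Quilla takes ₹510,000; Erik's ₹510,000 share passes to Erik's issue; Matthias's ₹510,000 share passes to Matthias's issue; Fenna's ₹510,000 share passes to Fenna's issue.
Erik's share (₹510,000) is divided into 2 shares of ₹255,000: Idris and Jana each take ₹255,000.
Matthias's share (₹510,000) is divided into 3 shares of ₹170,000: Eira, Benedek, and Xander each take ₹170,000.
Fenna's share (₹510,000) passes entirely to Wyatt.

Benedek receives ₹170,000.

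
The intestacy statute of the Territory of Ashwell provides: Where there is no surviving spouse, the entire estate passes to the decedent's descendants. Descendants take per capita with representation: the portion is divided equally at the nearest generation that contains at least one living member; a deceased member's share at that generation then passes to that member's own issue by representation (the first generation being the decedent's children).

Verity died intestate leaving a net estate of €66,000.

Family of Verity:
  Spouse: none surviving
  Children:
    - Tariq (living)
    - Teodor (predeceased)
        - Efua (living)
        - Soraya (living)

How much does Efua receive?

Efua receives €16,500.

The entire €66,000 passes to the descendants.
That amount (€66,000) is divided into 2 shares of €33,000: Tariq takes €33,000; Teodor's €33,000 share passes to Teodor's issue.
Teodor's share (€33,000) is divided into 2 shares of €16,500: Efua and Soraya each take €16,500.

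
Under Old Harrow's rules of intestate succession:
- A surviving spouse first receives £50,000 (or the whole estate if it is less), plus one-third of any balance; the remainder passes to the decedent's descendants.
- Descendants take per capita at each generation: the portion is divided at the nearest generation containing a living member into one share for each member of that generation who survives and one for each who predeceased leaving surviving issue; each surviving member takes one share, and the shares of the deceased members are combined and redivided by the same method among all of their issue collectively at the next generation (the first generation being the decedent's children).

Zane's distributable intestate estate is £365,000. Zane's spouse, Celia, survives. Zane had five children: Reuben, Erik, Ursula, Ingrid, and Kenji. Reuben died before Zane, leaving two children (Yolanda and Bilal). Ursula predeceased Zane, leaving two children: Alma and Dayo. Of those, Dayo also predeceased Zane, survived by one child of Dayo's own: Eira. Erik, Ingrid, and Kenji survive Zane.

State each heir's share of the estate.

Celia: £155,000; Yolanda: £21,000; Bilal: £21,000; Erik: £42,000; Alma: £21,000; Eira: £21,000; Ingrid: £42,000; Kenji: £42,000

Celia first takes £50,000, leaving a balance of £315,000. Celia then takes one-third of the balance (£105,000), for a total of £155,000. The remaining £210,000 passes to the descendants.
The descendants' portion (£210,000) is divided at the children's generation into 5 shares of £42,000. Erik, Ingrid, and Kenji each take £42,000. The 2 shares of the deceased (Reuben and Ursula) are combined into a pool of £84,000.
That pool (£84,000) is divided at the grandchildren's generation into 4 shares of £21,000. Yolanda, Bilal, and Alma each take £21,000. The remaining share for the deceased Dayo (£21,000) is carried to the next generation.
That pool (£21,000) passes entirely to Eira, the sole taker at the great-grandchildren's generation.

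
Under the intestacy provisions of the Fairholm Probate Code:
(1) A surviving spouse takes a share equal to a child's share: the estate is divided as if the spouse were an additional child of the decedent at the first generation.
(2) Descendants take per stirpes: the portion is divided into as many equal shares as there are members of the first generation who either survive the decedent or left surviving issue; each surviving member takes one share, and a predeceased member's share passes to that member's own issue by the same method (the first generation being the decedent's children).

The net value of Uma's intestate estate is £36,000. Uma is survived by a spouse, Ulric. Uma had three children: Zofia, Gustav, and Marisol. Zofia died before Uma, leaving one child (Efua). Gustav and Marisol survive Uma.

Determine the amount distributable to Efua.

Efua receives £9,000.

The spouse counts as an additional share at the children's level, so there are 4 primary shares of £9,000. Ulric takes one such share (£9,000).
The children's combined portion (£27,000) is divided into 3 shares of £9,000: Gustav and Marisol each take £9,000; Zofia's £9,000 share passes to Zofia's issue.
Zofia's share (£9,000) passes entirely to Efua.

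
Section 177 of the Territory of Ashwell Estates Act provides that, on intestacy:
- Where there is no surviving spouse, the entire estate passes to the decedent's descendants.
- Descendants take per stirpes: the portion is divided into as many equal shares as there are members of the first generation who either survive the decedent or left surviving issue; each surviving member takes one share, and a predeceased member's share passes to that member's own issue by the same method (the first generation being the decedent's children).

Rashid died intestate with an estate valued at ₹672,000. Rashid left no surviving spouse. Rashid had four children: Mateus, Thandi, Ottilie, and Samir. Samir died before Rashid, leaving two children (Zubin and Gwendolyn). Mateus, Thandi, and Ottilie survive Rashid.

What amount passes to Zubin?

The entire ₹672,000 passes to the descendants.
That amount (₹672,000) is divided into 4 shares of ₹168,000: Mateus, Thandi, and Ottilie each take ₹168,000; Samir's ₹168,000 share passes to Samir's issue.
Samir's share (₹168,000) is divided into 2 shares of ₹84,000: Zubin and Gwendolyn each take ₹84,000.

Zubin receives ₹84,000.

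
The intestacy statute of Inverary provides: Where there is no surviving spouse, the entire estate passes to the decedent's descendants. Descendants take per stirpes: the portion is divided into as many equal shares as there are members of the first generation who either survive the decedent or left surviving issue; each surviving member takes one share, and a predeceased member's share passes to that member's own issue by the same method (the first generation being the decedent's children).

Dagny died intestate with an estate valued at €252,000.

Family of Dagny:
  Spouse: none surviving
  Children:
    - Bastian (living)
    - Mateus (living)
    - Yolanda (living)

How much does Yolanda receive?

The entire €252,000 passes to the descendants.
That amount (€252,000) is divided into 3 shares of €84,000: Bastian, Mateus, and Yolanda each take €84,000.

Yolanda receives €84,000.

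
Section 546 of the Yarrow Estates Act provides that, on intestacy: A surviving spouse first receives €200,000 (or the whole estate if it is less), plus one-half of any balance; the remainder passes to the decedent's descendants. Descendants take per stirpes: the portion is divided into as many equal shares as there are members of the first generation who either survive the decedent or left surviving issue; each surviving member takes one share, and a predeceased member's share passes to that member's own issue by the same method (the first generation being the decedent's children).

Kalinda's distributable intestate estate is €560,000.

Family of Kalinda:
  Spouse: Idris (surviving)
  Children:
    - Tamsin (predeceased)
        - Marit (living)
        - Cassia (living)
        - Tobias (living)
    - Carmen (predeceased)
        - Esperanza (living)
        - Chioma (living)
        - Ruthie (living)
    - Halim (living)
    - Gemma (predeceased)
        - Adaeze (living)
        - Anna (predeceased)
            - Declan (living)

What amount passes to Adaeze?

Adaeze receives €22,500.

Idris first takes €200,000, leaving a balance of €360,000. Idris then takes one-half of the balance (€180,000), for a total of €380,000. The remaining €180,000 passes to the descendants.
The descendants' portion (€180,000) is divided into 4 shares of €45,000: Halim takes €45,000; Tamsin's €45,000 share passes to Tamsin's issue; Carmen's €45,000 share passes to Carmen's issue; Gemma's €45,000 share passes to Gemma's issue.
Tamsin's share (€45,000) is divided into 3 shares of €15,000: Marit, Cassia, and Tobias each take €15,000.
Carmen's share (€45,000) is divided into 3 shares of €15,000: Esperanza, Chioma, and Ruthie each take €15,000.
Gemma's share (€45,000) is divided into 2 shares of €22,500: Adaeze takes €22,500; Anna's €22,500 share passes to Anna's issue.
Anna's share (€22,500) passes entirely to Declan.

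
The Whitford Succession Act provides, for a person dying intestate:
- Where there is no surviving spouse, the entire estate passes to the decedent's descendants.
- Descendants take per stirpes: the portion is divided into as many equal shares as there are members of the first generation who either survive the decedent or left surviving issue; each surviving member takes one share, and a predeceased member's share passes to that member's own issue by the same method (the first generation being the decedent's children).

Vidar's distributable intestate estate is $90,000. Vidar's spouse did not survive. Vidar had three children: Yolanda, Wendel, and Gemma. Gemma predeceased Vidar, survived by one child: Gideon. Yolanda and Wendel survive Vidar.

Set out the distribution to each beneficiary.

Yolanda: $30,000; Wendel: $30,000; Gideon: $30,000

The entire $90,000 passes to the descendants.
That amount ($90,000) is divided into 3 shares of $30,000: Yolanda and Wendel each take $30,000; Gemma's $30,000 share passes to Gemma's issue.
Gemma's share ($30,000) passes entirely to Gideon.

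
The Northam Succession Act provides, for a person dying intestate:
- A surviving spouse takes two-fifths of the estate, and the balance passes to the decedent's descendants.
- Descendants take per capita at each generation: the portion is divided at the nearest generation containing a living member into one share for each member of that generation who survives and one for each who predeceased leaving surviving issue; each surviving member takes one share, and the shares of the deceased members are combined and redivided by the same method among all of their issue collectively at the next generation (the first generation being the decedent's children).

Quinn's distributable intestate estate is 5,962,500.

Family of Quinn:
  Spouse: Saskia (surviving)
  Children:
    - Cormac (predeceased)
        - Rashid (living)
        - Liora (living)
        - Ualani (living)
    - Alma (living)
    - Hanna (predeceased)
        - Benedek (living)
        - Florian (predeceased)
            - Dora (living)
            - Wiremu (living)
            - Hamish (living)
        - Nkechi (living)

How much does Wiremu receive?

Saskia takes two-fifths of 5,962,500 = 2,385,000. The remaining 3,577,500 passes to the descendants.
The descendants' portion (3,577,500) is divided at the children's generation into 3 shares of 1,192,500. Alma takes 1,192,500. The 2 shares of the deceased (Cormac and Hanna) are combined into a pool of 2,385,000.
That pool (2,385,000) is divided at the grandchildren's generation into 6 shares of 397,500. Rashid, Liora, Ualani, Benedek, and Nkechi each take 397,500. The remaining share for the deceased Florian (397,500) is carried to the next generation.
That pool (397,500) is divided at the great-grandchildren's generation equally among Dora, Wiremu, and Hamish: 132,500 each.

Wiremu receives 132,500.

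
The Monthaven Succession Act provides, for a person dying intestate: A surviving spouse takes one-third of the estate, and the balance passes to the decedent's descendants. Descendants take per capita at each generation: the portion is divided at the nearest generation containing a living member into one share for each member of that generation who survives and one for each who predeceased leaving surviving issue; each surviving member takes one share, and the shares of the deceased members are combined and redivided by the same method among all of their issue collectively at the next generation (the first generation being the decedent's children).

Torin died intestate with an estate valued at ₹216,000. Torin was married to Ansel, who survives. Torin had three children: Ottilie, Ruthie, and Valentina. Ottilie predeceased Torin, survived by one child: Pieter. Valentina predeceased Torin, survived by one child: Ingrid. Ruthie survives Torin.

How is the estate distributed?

Ansel: ₹72,000; Pieter: ₹48,000; Ruthie: ₹48,000; Ingrid: ₹48,000

Ansel takes one-third of ₹216,000 = ₹72,000. The remaining ₹144,000 passes to the descendants.
The descendants' portion (₹144,000) is divided at the children's generation into 3 shares of ₹48,000. Ruthie takes ₹48,000. The 2 shares of the deceased (Ottilie and Valentina) are combined into a pool of ₹96,000.
That pool (₹96,000) is divided at the grandchildren's generation equally among Pieter and Ingrid: ₹48,000 each.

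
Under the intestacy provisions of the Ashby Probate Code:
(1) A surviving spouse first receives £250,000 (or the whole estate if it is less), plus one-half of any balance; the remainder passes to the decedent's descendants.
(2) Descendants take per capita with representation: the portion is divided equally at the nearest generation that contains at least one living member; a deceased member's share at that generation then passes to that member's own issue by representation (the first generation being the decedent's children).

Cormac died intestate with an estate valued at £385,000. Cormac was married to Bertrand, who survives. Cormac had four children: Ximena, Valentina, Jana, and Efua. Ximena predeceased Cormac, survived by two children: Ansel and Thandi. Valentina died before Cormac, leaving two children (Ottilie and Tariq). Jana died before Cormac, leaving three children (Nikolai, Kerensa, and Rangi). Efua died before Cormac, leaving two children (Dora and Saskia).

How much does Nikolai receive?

Nikolai receives £7,500.

Bertrand first takes £250,000, leaving a balance of £135,000. Bertrand then takes one-half of the balance (£67,500), for a total of £317,500. The remaining £67,500 passes to the descendants.
No child survives, so the initial division is made at the grandchildren's generation.
The descendants' portion (£67,500) is divided into 9 shares of £7,500: Ansel, Thandi, Ottilie, Tariq, Nikolai, Kerensa, Rangi, Dora, and Saskia each take £7,500.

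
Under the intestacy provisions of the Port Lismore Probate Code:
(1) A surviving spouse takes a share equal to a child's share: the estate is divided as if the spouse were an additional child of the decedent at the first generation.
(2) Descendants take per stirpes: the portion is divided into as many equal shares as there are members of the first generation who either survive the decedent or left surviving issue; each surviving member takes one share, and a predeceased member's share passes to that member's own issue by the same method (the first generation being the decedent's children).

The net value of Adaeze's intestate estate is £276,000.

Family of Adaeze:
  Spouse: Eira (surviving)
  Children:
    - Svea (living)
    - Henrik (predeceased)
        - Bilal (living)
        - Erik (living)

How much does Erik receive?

The spouse counts as an additional share at the children's level, so there are 3 primary shares of £92,000. Eira takes one such share (£92,000).
The children's combined portion (£184,000) is divided into 2 shares of £92,000: Svea takes £92,000; Henrik's £92,000 share passes to Henrik's issue.
Henrik's share (£92,000) is divided into 2 shares of £46,000: Bilal and Erik each take £46,000.

Erik receives £46,000.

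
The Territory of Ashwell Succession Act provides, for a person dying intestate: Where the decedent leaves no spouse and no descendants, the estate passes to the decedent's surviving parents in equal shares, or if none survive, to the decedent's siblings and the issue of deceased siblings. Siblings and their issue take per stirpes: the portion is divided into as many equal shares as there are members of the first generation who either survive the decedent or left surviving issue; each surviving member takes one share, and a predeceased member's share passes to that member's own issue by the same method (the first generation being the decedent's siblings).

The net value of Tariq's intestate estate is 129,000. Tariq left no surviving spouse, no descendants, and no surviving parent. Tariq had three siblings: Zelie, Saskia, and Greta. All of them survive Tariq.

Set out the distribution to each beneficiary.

Zelie: 43,000; Saskia: 43,000; Greta: 43,000

The entire 129,000 passes to the siblings and their issue.
That amount (129,000) is divided into 3 shares of 43,000: Zelie, Saskia, and Greta each take 43,000.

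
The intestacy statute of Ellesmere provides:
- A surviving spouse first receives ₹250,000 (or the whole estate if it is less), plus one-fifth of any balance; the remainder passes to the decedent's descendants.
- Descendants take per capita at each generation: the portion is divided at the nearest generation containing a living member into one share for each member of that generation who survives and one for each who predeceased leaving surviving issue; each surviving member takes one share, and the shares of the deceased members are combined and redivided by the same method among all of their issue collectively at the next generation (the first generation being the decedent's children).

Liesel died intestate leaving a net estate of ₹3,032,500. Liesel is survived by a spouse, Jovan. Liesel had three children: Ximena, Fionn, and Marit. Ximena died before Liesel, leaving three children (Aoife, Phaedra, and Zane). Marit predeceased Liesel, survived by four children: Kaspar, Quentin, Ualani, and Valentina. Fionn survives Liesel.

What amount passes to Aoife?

Jovan first takes ₹250,000, leaving a balance of ₹2,782,500. Jovan then takes one-fifth of the balance (₹556,500), for a total of ₹806,500. The remaining ₹2,226,000 passes to the descendants.
The descendants' portion (₹2,226,000) is divided at the children's generation into 3 shares of ₹742,000. Fionn takes ₹742,000. The 2 shares of the deceased (Ximena and Marit) are combined into a pool of ₹1,484,000.
That pool (₹1,484,000) is divided at the grandchildren's generation equally among Aoife, Phaedra, Zane, Kaspar, Quentin, Ualani, and Valentina: ₹212,000 each.

Aoife receives ₹212,000.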